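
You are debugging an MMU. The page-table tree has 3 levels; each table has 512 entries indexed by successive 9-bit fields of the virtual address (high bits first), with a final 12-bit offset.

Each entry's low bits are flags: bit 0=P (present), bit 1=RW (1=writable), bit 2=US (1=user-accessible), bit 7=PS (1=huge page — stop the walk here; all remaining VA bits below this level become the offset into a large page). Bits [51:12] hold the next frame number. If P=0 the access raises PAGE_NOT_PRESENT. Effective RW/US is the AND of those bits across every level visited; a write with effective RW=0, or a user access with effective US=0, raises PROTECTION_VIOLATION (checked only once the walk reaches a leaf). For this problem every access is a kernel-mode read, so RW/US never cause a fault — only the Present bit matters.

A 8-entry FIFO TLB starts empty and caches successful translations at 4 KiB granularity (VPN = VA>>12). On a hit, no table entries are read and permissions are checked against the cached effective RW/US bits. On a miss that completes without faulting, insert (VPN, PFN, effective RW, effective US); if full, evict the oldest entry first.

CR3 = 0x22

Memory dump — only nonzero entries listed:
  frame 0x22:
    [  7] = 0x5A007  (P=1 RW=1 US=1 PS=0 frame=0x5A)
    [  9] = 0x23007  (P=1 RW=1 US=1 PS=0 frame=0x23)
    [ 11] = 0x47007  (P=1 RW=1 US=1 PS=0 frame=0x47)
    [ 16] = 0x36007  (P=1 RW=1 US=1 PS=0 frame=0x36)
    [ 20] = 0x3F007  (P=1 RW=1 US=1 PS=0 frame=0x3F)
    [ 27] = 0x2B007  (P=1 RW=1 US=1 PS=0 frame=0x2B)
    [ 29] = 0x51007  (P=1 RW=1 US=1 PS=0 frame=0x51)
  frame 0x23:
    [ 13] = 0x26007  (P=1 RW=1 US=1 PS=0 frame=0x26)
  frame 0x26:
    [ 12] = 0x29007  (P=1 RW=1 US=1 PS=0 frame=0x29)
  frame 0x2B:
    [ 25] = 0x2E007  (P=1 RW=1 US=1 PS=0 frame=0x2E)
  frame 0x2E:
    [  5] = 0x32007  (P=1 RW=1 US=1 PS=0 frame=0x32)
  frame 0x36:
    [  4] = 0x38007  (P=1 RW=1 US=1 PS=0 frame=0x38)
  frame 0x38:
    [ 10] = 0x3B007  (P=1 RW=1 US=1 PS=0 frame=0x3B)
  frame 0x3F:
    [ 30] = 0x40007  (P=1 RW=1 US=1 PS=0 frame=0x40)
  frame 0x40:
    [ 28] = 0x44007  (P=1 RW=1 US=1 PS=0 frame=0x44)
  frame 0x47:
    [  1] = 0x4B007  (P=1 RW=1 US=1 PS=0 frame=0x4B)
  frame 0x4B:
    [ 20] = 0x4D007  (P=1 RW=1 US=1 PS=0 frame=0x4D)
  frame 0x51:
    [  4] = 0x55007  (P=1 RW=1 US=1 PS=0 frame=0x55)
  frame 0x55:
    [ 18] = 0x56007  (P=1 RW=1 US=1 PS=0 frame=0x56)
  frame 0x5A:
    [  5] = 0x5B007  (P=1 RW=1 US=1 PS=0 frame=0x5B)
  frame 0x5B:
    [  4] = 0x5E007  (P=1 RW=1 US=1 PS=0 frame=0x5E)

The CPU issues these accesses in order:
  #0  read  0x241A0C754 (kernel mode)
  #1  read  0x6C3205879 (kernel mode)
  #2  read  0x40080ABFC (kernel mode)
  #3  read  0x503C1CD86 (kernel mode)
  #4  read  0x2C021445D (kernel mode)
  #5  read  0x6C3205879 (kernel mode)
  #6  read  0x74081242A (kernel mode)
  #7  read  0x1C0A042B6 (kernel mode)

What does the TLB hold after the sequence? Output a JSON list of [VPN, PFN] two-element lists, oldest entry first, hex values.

Per-access translation:
#0 VA=0x241A0C754 (r,kernel):
  L0: frame=0x22 idx=9 entry=0x23007 [P=1 RW=1 US=1 PS=0]
  L1: frame=0x23 idx=13 entry=0x26007 [P=1 RW=1 US=1 PS=0]
  L2: frame=0x26 idx=12 entry=0x29007 [P=1 RW=1 US=1 PS=0]
  ✓ 0x29754  — 3 lookups
#1 VA=0x6C3205879 (r,kernel):
  L0: frame=0x22 idx=27 entry=0x2B007 [P=1 RW=1 US=1 PS=0]
  L1: frame=0x2B idx=25 entry=0x2E007 [P=1 RW=1 US=1 PS=0]
  L2: frame=0x2E idx=5 entry=0x32007 [P=1 RW=1 US=1 PS=0]
  ✓ 0x32879  — 3 lookups
#2 VA=0x40080ABFC (r,kernel):
  L0: frame=0x22 idx=16 entry=0x36007 [P=1 RW=1 US=1 PS=0]
  L1: frame=0x36 idx=4 entry=0x38007 [P=1 RW=1 US=1 PS=0]
  L2: frame=0x38 idx=10 entry=0x3B007 [P=1 RW=1 US=1 PS=0]
  ✓ 0x3BBFC  — 3 lookups
#3 VA=0x503C1CD86 (r,kernel):
  L0: frame=0x22 idx=20 entry=0x3F007 [P=1 RW=1 US=1 PS=0]
  L1: frame=0x3F idx=30 entry=0x40007 [P=1 RW=1 US=1 PS=0]
  L2: frame=0x40 idx=28 entry=0x44007 [P=1 RW=1 US=1 PS=0]
  ✓ 0x44D86  — 3 lookups
#4 VA=0x2C021445D (r,kernel):
  L0: frame=0x22 idx=11 entry=0x47007 [P=1 RW=1 US=1 PS=0]
  L1: frame=0x47 idx=1 entry=0x4B007 [P=1 RW=1 US=1 PS=0]
  L2: frame=0x4B idx=20 entry=0x4D007 [P=1 RW=1 US=1 PS=0]
  ✓ 0x4D45D  — 3 lookups
#5 VA=0x6C3205879 (r,kernel):
  TLB hit vpn=0x6C3205 → PA=0x32879
#6 VA=0x74081242A (r,kernel):
  L0: frame=0x22 idx=29 entry=0x51007 [P=1 RW=1 US=1 PS=0]
  L1: frame=0x51 idx=4 entry=0x55007 [P=1 RW=1 US=1 PS=0]
  L2: frame=0x55 idx=18 entry=0x56007 [P=1 RW=1 US=1 PS=0]
  ✓ 0x5642A  — 3 lookups
#7 VA=0x1C0A042B6 (r,kernel):
  L0: frame=0x22 idx=7 entry=0x5A007 [P=1 RW=1 US=1 PS=0]
  L1: frame=0x5A idx=5 entry=0x5B007 [P=1 RW=1 US=1 PS=0]
  L2: frame=0x5B idx=4 entry=0x5E007 [P=1 RW=1 US=1 PS=0]
  ✓ 0x5E2B6  — 3 lookups

TLB: [["0x241A0C", "0x29"], ["0x6C3205", "0x32"], ["0x40080A", "0x3B"], ["0x503C1C", "0x44"], ["0x2C0214", "0x4D"], ["0x740812", "0x56"], ["0x1C0A04", "0x5E"]]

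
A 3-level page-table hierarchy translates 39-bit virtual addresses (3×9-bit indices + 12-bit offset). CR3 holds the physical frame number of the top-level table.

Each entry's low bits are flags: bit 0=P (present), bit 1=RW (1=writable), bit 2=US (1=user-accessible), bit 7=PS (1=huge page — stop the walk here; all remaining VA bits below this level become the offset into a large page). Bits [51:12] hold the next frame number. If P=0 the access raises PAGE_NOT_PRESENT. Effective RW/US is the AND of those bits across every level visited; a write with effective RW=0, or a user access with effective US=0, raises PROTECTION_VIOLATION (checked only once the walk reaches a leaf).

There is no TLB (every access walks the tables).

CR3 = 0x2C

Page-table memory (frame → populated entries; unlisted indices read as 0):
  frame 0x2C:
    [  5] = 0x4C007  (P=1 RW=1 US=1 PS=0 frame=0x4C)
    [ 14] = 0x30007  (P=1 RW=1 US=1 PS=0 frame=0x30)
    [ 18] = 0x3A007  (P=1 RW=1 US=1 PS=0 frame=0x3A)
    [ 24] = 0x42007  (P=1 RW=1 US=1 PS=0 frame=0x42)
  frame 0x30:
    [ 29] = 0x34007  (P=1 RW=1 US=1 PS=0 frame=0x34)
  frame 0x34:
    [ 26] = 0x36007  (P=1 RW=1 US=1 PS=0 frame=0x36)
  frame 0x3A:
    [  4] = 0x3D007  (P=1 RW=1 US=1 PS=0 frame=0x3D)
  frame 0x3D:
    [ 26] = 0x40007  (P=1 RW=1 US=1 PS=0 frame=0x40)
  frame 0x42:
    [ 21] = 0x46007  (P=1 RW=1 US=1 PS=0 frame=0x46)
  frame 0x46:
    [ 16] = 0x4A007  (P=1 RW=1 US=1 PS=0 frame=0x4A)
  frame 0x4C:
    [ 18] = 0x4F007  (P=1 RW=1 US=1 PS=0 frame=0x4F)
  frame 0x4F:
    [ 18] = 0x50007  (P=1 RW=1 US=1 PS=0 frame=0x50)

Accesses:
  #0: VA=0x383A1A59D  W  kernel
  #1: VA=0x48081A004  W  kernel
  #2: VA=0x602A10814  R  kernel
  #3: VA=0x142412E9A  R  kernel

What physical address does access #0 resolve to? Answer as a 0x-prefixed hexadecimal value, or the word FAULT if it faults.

Trace:
#0 VA=0x383A1A59D (w,kernel):
  lvl0: tbl 0x2C, slot 14 ⇒ 0x30007 (P1/RW1/US1/PS0)
  lvl1: tbl 0x30, slot 29 ⇒ 0x34007 (P1/RW1/US1/PS0)
  lvl2: tbl 0x34, slot 26 ⇒ 0x36007 (P1/RW1/US1/PS0)
  ✓ 0x3659D  — 3 lookups
#1 VA=0x48081A004 (w,kernel):
  lvl0: tbl 0x2C, slot 18 ⇒ 0x3A007 (P1/RW1/US1/PS0)
  lvl1: tbl 0x3A, slot 4 ⇒ 0x3D007 (P1/RW1/US1/PS0)
  lvl2: tbl 0x3D, slot 26 ⇒ 0x40007 (P1/RW1/US1/PS0)
  ✓ 0x40004  — 3 lookups
#2 VA=0x602A10814 (r,kernel):
  lvl0: tbl 0x2C, slot 24 ⇒ 0x42007 (P1/RW1/US1/PS0)
  lvl1: tbl 0x42, slot 21 ⇒ 0x46007 (P1/RW1/US1/PS0)
  lvl2: tbl 0x46, slot 16 ⇒ 0x4A007 (P1/RW1/US1/PS0)
  ✓ 0x4A814  — 3 lookups
#3 VA=0x142412E9A (r,kernel):
  lvl0: tbl 0x2C, slot 5 ⇒ 0x4C007 (P1/RW1/US1/PS0)
  lvl1: tbl 0x4C, slot 18 ⇒ 0x4F007 (P1/RW1/US1/PS0)
  lvl2: tbl 0x4F, slot 18 ⇒ 0x50007 (P1/RW1/US1/PS0)
  ✓ 0x50E9A  — 3 lookups

Access #0 PA: 0x3659D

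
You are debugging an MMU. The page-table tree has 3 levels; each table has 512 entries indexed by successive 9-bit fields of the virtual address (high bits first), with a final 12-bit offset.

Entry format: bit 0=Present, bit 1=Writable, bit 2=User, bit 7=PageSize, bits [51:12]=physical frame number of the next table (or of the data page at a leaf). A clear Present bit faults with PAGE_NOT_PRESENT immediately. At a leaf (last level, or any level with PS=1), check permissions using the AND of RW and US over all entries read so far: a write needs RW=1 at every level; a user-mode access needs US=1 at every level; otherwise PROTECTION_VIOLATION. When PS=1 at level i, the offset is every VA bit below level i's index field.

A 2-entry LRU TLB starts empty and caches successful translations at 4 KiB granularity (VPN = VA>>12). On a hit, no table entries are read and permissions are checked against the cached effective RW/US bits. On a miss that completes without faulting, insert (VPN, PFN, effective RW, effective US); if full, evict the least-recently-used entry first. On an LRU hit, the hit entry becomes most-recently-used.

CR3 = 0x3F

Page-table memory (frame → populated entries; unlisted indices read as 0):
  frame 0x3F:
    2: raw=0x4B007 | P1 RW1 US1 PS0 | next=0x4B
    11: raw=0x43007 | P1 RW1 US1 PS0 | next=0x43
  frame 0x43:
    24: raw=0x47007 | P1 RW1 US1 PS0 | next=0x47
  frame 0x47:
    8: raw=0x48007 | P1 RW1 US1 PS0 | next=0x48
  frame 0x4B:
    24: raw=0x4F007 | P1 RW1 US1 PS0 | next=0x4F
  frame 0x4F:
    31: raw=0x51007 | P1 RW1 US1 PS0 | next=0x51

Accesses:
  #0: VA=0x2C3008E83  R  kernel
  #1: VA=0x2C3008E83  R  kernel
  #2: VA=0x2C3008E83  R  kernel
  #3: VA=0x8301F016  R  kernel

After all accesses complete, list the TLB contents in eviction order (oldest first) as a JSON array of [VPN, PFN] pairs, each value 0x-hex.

Trace:
#0 VA=0x2C3008E83 (r,kernel):
  [0] read 0x3F idx=11: raw=0x43007 flags P=1 W=1 U=1 S=0
  [1] read 0x43 idx=24: raw=0x47007 flags P=1 W=1 U=1 S=0
  [2] read 0x47 idx=8: raw=0x48007 flags P=1 W=1 U=1 S=0
  ✓ 0x48E83  — 3 lookups
#1 VA=0x2C3008E83 (r,kernel):
  TLB hit vpn=0x2C3008 → PA=0x48E83
#2 VA=0x2C3008E83 (r,kernel):
  TLB hit vpn=0x2C3008 → PA=0x48E83
#3 VA=0x8301F016 (r,kernel):
  [0] read 0x3F idx=2: raw=0x4B007 flags P=1 W=1 U=1 S=0
  [1] read 0x4B idx=24: raw=0x4F007 flags P=1 W=1 U=1 S=0
  [2] read 0x4F idx=31: raw=0x51007 flags P=1 W=1 U=1 S=0
  ✓ 0x51016  — 3 lookups

TLB: [["0x2C3008", "0x48"], ["0x8301F", "0x51"]]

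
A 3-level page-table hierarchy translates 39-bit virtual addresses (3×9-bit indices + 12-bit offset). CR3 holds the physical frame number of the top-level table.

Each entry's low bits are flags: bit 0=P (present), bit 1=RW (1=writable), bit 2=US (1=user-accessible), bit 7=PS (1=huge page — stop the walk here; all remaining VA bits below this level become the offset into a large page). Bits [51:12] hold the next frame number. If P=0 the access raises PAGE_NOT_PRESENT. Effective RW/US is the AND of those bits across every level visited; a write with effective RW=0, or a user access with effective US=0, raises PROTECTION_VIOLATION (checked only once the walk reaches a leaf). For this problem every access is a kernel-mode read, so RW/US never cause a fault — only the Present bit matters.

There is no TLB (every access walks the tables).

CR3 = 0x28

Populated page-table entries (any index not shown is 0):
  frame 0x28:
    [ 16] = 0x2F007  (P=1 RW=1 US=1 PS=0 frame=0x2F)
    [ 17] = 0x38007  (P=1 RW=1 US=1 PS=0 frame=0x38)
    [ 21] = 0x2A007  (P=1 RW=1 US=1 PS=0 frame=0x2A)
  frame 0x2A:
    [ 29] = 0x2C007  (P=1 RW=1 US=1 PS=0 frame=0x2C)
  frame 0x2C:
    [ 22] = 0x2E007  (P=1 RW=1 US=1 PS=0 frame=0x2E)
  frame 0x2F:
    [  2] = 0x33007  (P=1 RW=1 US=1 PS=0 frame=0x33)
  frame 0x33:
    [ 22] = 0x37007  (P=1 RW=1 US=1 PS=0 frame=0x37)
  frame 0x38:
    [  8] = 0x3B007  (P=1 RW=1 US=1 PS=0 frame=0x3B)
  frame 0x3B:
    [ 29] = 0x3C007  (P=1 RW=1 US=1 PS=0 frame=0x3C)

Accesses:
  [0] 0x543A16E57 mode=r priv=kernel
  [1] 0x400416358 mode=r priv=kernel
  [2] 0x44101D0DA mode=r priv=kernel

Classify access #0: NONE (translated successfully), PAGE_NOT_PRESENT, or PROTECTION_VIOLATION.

Per-access translation:
#0 VA=0x543A16E57 (r,kernel):
  L0 @0x28[21] → 0x2A007  P=1,RW=1,US=1,PS=0
  L1 @0x2A[29] → 0x2C007  P=1,RW=1,US=1,PS=0
  L2 @0x2C[22] → 0x2E007  P=1,RW=1,US=1,PS=0
  → PA=0x2EE57  (3 entries read)
#1 VA=0x400416358 (r,kernel):
  L0 @0x28[16] → 0x2F007  P=1,RW=1,US=1,PS=0
  L1 @0x2F[2] → 0x33007  P=1,RW=1,US=1,PS=0
  L2 @0x33[22] → 0x37007  P=1,RW=1,US=1,PS=0
  → PA=0x37358  (3 entries read)
#2 VA=0x44101D0DA (r,kernel):
  L0 @0x28[17] → 0x38007  P=1,RW=1,US=1,PS=0
  L1 @0x38[8] → 0x3B007  P=1,RW=1,US=1,PS=0
  L2 @0x3B[29] → 0x3C007  P=1,RW=1,US=1,PS=0
  → PA=0x3C0DA  (3 entries read)

Access #0 fault: NONE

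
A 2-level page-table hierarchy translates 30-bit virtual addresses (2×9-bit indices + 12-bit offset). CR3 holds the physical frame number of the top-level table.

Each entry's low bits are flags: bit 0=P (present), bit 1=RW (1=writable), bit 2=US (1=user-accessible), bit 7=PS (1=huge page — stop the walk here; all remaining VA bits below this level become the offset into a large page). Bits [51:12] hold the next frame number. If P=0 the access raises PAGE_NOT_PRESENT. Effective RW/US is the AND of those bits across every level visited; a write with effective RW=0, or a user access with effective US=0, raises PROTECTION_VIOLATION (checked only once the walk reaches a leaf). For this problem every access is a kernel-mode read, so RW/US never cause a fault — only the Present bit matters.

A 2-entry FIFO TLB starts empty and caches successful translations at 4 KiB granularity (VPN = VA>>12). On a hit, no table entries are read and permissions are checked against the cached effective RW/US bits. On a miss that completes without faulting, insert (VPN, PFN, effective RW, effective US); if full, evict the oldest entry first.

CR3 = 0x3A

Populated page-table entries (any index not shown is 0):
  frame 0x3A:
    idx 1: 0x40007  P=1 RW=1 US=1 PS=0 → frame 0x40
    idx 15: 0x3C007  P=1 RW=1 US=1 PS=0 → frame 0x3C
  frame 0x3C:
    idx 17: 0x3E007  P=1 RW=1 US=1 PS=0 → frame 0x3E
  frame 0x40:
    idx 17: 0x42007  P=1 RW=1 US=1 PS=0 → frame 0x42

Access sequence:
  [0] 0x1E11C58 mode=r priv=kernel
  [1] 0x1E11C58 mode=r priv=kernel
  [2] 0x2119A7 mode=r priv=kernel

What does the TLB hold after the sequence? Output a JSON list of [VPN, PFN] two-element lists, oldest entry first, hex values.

Per-access translation:
#0 VA=0x1E11C58 (r,kernel):
  [0] read 0x3A idx=15: raw=0x3C007 flags P=1 W=1 U=1 S=0
  [1] read 0x3C idx=17: raw=0x3E007 flags P=1 W=1 U=1 S=0
  ✓ 0x3EC58  — 2 lookups
#1 VA=0x1E11C58 (r,kernel):
  TLB hit vpn=0x1E11 → PA=0x3EC58
#2 VA=0x2119A7 (r,kernel):
  [0] read 0x3A idx=1: raw=0x40007 flags P=1 W=1 U=1 S=0
  [1] read 0x40 idx=17: raw=0x42007 flags P=1 W=1 U=1 S=0
  ✓ 0x429A7  — 2 lookups

TLB: [["0x1E11", "0x3E"], ["0x211", "0x42"]]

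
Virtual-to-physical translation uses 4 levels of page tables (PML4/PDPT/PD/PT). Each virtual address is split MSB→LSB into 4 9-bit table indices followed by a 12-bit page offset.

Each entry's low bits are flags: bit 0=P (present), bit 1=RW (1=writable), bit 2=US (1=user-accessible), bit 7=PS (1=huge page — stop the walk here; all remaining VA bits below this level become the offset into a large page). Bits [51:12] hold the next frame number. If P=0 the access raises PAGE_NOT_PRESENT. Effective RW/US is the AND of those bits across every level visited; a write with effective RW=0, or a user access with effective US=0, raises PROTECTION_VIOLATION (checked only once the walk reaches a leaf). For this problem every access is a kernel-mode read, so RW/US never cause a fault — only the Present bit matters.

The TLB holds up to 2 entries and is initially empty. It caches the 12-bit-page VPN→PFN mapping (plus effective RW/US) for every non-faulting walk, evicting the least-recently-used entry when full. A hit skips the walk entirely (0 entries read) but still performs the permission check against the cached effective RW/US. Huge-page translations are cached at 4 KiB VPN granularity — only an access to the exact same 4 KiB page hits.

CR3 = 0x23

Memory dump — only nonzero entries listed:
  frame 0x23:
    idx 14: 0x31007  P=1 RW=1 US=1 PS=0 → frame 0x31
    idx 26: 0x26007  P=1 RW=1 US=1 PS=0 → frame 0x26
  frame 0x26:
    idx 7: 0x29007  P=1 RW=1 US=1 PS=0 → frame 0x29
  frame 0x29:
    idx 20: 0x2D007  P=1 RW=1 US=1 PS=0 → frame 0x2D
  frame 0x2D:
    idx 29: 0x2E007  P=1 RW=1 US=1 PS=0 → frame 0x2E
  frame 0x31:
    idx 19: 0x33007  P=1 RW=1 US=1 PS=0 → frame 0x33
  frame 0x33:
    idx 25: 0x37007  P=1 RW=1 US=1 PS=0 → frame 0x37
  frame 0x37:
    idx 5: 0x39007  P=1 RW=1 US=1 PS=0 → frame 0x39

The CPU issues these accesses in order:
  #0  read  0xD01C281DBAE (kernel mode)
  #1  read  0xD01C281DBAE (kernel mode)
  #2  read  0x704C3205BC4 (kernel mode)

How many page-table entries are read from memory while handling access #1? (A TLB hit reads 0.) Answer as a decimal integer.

Trace:
#0 VA=0xD01C281DBAE (r,kernel):
  L0 @0x23[26] → 0x26007  P=1,RW=1,US=1,PS=0
  L1 @0x26[7] → 0x29007  P=1,RW=1,US=1,PS=0
  L2 @0x29[20] → 0x2D007  P=1,RW=1,US=1,PS=0
  L3 @0x2D[29] → 0x2E007  P=1,RW=1,US=1,PS=0
  ⇒ phys 0x2EBAE  [4 reads]
#1 VA=0xD01C281DBAE (r,kernel):
  TLB hit vpn=0xD01C281D → PA=0x2EBAE
#2 VA=0x704C3205BC4 (r,kernel):
  L0 @0x23[14] → 0x31007  P=1,RW=1,US=1,PS=0
  L1 @0x31[19] → 0x33007  P=1,RW=1,US=1,PS=0
  L2 @0x33[25] → 0x37007  P=1,RW=1,US=1,PS=0
  L3 @0x37[5] → 0x39007  P=1,RW=1,US=1,PS=0
  ⇒ phys 0x39BC4  [4 reads]

Entries read for #1: 0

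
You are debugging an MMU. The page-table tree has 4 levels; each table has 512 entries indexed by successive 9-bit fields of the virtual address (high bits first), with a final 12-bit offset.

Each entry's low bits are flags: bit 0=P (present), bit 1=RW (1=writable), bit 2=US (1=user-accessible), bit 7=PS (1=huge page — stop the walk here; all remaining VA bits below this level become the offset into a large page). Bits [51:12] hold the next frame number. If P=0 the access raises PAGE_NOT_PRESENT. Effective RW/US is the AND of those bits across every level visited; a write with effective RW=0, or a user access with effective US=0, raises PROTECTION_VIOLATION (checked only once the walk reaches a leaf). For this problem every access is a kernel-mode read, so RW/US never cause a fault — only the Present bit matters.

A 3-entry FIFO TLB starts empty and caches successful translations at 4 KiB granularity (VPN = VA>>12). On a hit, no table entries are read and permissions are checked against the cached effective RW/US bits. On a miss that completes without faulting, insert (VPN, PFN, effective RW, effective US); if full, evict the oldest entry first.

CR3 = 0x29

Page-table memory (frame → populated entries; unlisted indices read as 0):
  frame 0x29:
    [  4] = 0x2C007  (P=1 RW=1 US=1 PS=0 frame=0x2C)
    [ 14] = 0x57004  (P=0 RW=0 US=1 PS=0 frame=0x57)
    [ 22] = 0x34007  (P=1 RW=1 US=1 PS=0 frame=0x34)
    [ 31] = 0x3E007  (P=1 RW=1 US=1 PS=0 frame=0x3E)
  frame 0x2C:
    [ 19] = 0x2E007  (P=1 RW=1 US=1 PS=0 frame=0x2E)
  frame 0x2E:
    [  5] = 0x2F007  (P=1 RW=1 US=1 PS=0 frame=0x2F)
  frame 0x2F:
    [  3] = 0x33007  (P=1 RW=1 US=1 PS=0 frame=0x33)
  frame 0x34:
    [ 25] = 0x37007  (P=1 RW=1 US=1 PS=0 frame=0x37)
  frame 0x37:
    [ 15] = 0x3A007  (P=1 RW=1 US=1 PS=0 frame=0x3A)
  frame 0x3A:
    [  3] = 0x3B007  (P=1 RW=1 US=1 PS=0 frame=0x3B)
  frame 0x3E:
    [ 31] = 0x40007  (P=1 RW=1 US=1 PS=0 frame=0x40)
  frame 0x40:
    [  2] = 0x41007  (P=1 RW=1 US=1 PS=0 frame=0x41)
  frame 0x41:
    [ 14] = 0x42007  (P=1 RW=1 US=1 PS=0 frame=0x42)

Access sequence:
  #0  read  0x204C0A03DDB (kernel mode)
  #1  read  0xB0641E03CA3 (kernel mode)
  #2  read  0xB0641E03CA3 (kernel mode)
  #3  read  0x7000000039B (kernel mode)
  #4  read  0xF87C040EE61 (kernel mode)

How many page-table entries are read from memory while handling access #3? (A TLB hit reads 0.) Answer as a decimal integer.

Walk each access:
#0 VA=0x204C0A03DDB (r,kernel):
  L0: frame=0x29 idx=4 entry=0x2C007 [P=1 RW=1 US=1 PS=0]
  L1: frame=0x2C idx=19 entry=0x2E007 [P=1 RW=1 US=1 PS=0]
  L2: frame=0x2E idx=5 entry=0x2F007 [P=1 RW=1 US=1 PS=0]
  L3: frame=0x2F idx=3 entry=0x33007 [P=1 RW=1 US=1 PS=0]
  → PA=0x33DDB  (4 entries read)
#1 VA=0xB0641E03CA3 (r,kernel):
  L0: frame=0x29 idx=22 entry=0x34007 [P=1 RW=1 US=1 PS=0]
  L1: frame=0x34 idx=25 entry=0x37007 [P=1 RW=1 US=1 PS=0]
  L2: frame=0x37 idx=15 entry=0x3A007 [P=1 RW=1 US=1 PS=0]
  L3: frame=0x3A idx=3 entry=0x3B007 [P=1 RW=1 US=1 PS=0]
  → PA=0x3BCA3  (4 entries read)
#2 VA=0xB0641E03CA3 (r,kernel):
  TLB hit vpn=0xB0641E03 → PA=0x3BCA3
#3 VA=0x7000000039B (r,kernel):
  L0: frame=0x29 idx=14 entry=0x57004 [P=0 RW=0 US=1 PS=0]
  ⇒ fault: PAGE_NOT_PRESENT  — 1 lookups
#4 VA=0xF87C040EE61 (r,kernel):
  L0: frame=0x29 idx=31 entry=0x3E007 [P=1 RW=1 US=1 PS=0]
  L1: frame=0x3E idx=31 entry=0x40007 [P=1 RW=1 US=1 PS=0]
  L2: frame=0x40 idx=2 entry=0x41007 [P=1 RW=1 US=1 PS=0]
  L3: frame=0x41 idx=14 entry=0x42007 [P=1 RW=1 US=1 PS=0]
  → PA=0x42E61  (4 entries read)

Entries read for #3: 1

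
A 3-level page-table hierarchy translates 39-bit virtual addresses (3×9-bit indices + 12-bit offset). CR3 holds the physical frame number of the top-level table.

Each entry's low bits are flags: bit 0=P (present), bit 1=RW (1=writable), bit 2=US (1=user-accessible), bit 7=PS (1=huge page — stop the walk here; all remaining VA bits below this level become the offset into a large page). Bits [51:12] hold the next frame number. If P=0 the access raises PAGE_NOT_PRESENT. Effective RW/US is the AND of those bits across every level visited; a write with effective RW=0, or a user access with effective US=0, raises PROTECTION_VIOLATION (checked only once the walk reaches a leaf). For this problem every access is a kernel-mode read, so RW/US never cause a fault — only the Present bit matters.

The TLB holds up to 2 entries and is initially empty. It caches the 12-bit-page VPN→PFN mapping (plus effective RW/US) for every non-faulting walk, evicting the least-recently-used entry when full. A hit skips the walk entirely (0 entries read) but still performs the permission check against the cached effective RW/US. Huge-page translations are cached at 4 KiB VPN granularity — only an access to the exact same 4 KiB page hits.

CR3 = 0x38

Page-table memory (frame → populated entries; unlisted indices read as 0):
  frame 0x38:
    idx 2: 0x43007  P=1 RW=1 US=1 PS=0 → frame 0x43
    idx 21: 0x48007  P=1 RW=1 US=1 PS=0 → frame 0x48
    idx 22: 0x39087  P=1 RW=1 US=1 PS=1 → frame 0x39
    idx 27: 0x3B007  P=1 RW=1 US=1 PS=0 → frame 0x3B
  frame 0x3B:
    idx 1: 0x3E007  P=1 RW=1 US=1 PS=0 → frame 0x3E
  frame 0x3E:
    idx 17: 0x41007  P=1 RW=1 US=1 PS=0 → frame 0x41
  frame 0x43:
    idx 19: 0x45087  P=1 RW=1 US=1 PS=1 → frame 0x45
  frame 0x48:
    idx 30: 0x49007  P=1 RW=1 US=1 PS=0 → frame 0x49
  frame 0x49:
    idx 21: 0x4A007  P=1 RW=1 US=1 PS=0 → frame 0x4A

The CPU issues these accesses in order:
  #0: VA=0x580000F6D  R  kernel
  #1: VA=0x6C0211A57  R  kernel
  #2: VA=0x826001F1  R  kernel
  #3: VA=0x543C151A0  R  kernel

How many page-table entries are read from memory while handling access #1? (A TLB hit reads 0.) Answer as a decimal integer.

Trace:
#0 VA=0x580000F6D (r,kernel):
  L0: frame=0x38 idx=22 entry=0x39087 [P=1 RW=1 US=1 PS=1]
  ✓ 0x39F6D (huge @L0)  — 1 lookups
#1 VA=0x6C0211A57 (r,kernel):
  L0: frame=0x38 idx=27 entry=0x3B007 [P=1 RW=1 US=1 PS=0]
  L1: frame=0x3B idx=1 entry=0x3E007 [P=1 RW=1 US=1 PS=0]
  L2: frame=0x3E idx=17 entry=0x41007 [P=1 RW=1 US=1 PS=0]
  ✓ 0x41A57  — 3 lookups
#2 VA=0x826001F1 (r,kernel):
  L0: frame=0x38 idx=2 entry=0x43007 [P=1 RW=1 US=1 PS=0]
  L1: frame=0x43 idx=19 entry=0x45087 [P=1 RW=1 US=1 PS=1]
  ✓ 0x451F1 (huge @L1)  — 2 lookups
#3 VA=0x543C151A0 (r,kernel):
  L0: frame=0x38 idx=21 entry=0x48007 [P=1 RW=1 US=1 PS=0]
  L1: frame=0x48 idx=30 entry=0x49007 [P=1 RW=1 US=1 PS=0]
  L2: frame=0x49 idx=21 entry=0x4A007 [P=1 RW=1 US=1 PS=0]
  ✓ 0x4A1A0  — 3 lookups

Entries read for #1: 3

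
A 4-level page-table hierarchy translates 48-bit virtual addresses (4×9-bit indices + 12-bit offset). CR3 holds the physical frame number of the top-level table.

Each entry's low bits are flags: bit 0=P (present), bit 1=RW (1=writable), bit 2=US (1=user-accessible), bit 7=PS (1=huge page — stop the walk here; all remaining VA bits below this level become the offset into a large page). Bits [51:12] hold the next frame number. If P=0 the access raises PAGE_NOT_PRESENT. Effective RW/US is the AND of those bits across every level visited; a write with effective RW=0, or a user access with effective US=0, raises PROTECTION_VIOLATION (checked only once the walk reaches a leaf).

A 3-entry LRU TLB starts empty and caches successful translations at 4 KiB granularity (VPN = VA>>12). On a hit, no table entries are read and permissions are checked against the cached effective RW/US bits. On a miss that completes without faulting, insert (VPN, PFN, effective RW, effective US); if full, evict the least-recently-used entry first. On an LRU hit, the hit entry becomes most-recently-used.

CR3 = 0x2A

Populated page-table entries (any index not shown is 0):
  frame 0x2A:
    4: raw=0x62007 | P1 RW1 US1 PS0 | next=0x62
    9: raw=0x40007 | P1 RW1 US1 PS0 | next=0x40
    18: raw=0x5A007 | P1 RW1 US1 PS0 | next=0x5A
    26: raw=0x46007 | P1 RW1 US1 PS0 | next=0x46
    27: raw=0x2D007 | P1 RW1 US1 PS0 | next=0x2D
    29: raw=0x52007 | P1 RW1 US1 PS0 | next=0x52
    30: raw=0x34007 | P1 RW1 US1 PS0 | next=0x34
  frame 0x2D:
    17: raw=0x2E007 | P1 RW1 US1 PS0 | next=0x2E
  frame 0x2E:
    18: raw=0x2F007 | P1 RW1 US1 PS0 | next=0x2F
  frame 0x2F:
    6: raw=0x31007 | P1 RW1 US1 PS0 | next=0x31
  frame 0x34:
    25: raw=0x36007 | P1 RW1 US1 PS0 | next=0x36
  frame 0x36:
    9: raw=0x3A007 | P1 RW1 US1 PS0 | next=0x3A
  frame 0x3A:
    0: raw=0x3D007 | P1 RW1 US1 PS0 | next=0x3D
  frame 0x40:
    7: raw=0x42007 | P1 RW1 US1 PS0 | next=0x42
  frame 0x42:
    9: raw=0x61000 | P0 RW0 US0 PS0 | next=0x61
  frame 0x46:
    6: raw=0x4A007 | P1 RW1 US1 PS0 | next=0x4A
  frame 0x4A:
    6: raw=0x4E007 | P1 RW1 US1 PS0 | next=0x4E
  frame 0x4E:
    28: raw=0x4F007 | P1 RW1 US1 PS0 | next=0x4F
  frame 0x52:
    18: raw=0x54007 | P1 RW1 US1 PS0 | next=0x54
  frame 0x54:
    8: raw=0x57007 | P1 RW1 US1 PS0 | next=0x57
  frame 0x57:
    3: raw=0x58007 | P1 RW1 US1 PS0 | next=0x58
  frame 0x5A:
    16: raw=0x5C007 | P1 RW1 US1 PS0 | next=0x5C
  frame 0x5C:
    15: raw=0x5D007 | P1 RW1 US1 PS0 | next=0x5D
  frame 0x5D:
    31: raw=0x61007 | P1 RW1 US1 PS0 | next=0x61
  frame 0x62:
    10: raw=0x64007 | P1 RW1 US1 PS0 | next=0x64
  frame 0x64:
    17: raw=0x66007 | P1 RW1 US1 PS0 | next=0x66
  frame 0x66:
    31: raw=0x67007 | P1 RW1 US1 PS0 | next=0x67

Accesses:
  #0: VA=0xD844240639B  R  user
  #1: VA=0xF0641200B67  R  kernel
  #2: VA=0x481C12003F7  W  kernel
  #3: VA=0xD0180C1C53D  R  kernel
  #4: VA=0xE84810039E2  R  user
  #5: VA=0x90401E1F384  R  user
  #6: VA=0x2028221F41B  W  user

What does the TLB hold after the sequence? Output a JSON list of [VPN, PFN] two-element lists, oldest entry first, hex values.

Walk each access:
#0 VA=0xD844240639B (r,user):
  L0: frame=0x2A idx=27 entry=0x2D007 [P=1 RW=1 US=1 PS=0]
  L1: frame=0x2D idx=17 entry=0x2E007 [P=1 RW=1 US=1 PS=0]
  L2: frame=0x2E idx=18 entry=0x2F007 [P=1 RW=1 US=1 PS=0]
  L3: frame=0x2F idx=6 entry=0x31007 [P=1 RW=1 US=1 PS=0]
  ✓ 0x3139B  — 4 lookups
#1 VA=0xF0641200B67 (r,kernel):
  L0: frame=0x2A idx=30 entry=0x34007 [P=1 RW=1 US=1 PS=0]
  L1: frame=0x34 idx=25 entry=0x36007 [P=1 RW=1 US=1 PS=0]
  L2: frame=0x36 idx=9 entry=0x3A007 [P=1 RW=1 US=1 PS=0]
  L3: frame=0x3A idx=0 entry=0x3D007 [P=1 RW=1 US=1 PS=0]
  ✓ 0x3DB67  — 4 lookups
#2 VA=0x481C12003F7 (w,kernel):
  L0: frame=0x2A idx=9 entry=0x40007 [P=1 RW=1 US=1 PS=0]
  L1: frame=0x40 idx=7 entry=0x42007 [P=1 RW=1 US=1 PS=0]
  L2: frame=0x42 idx=9 entry=0x61000 [P=0 RW=0 US=0 PS=0]
  ✗ PAGE_NOT_PRESENT  [3 reads]
#3 VA=0xD0180C1C53D (r,kernel):
  L0: frame=0x2A idx=26 entry=0x46007 [P=1 RW=1 US=1 PS=0]
  L1: frame=0x46 idx=6 entry=0x4A007 [P=1 RW=1 US=1 PS=0]
  L2: frame=0x4A idx=6 entry=0x4E007 [P=1 RW=1 US=1 PS=0]
  L3: frame=0x4E idx=28 entry=0x4F007 [P=1 RW=1 US=1 PS=0]
  ✓ 0x4F53D  — 4 lookups
#4 VA=0xE84810039E2 (r,user):
  L0: frame=0x2A idx=29 entry=0x52007 [P=1 RW=1 US=1 PS=0]
  L1: frame=0x52 idx=18 entry=0x54007 [P=1 RW=1 US=1 PS=0]
  L2: frame=0x54 idx=8 entry=0x57007 [P=1 RW=1 US=1 PS=0]
  L3: frame=0x57 idx=3 entry=0x58007 [P=1 RW=1 US=1 PS=0]
  ✓ 0x589E2  — 4 lookups
#5 VA=0x90401E1F384 (r,user):
  L0: frame=0x2A idx=18 entry=0x5A007 [P=1 RW=1 US=1 PS=0]
  L1: frame=0x5A idx=16 entry=0x5C007 [P=1 RW=1 US=1 PS=0]
  L2: frame=0x5C idx=15 entry=0x5D007 [P=1 RW=1 US=1 PS=0]
  L3: frame=0x5D idx=31 entry=0x61007 [P=1 RW=1 US=1 PS=0]
  ✓ 0x61384  — 4 lookups
#6 VA=0x2028221F41B (w,user):
  L0: frame=0x2A idx=4 entry=0x62007 [P=1 RW=1 US=1 PS=0]
  L1: frame=0x62 idx=10 entry=0x64007 [P=1 RW=1 US=1 PS=0]
  L2: frame=0x64 idx=17 entry=0x66007 [P=1 RW=1 US=1 PS=0]
  L3: frame=0x66 idx=31 entry=0x67007 [P=1 RW=1 US=1 PS=0]
  ✓ 0x6741B  — 4 lookups

TLB: [["0xE8481003", "0x58"], ["0x90401E1F", "0x61"], ["0x2028221F", "0x67"]]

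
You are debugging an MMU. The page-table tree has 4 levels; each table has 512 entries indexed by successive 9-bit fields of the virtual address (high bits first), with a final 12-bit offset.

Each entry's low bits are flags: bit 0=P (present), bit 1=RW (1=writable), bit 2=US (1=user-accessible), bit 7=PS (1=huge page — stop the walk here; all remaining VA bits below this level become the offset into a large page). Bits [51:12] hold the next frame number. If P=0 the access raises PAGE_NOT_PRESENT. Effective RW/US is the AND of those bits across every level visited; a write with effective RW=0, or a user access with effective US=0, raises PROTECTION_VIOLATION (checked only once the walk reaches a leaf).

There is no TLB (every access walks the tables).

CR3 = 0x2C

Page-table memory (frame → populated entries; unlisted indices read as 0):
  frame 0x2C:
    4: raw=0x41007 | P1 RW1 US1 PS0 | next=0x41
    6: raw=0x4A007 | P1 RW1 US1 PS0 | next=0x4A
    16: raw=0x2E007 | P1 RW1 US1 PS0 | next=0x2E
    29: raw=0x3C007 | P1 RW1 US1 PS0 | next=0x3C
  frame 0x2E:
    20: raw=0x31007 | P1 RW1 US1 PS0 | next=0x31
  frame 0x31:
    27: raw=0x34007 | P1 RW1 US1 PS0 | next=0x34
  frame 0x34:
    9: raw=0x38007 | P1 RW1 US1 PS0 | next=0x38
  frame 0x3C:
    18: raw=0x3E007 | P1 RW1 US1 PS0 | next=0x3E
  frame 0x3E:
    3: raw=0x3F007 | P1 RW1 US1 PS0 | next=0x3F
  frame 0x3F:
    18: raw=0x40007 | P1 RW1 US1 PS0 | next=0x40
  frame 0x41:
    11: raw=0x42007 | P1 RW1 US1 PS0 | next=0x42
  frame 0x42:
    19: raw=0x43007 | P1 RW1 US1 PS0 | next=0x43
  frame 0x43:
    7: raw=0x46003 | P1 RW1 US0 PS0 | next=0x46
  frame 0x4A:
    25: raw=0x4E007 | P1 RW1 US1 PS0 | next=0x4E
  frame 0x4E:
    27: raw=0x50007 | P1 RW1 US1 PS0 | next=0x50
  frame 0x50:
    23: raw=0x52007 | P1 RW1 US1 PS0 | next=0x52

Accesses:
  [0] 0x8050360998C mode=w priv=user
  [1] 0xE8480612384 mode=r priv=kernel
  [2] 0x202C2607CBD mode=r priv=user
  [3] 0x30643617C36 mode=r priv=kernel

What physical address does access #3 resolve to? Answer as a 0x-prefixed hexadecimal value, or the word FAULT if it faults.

Per-access translation:
#0 VA=0x8050360998C (w,user):
  [0] read 0x2C idx=16: raw=0x2E007 flags P=1 W=1 U=1 S=0
  [1] read 0x2E idx=20: raw=0x31007 flags P=1 W=1 U=1 S=0
  [2] read 0x31 idx=27: raw=0x34007 flags P=1 W=1 U=1 S=0
  [3] read 0x34 idx=9: raw=0x38007 flags P=1 W=1 U=1 S=0
  → PA=0x3898C  (4 entries read)
#1 VA=0xE8480612384 (r,kernel):
  [0] read 0x2C idx=29: raw=0x3C007 flags P=1 W=1 U=1 S=0
  [1] read 0x3C idx=18: raw=0x3E007 flags P=1 W=1 U=1 S=0
  [2] read 0x3E idx=3: raw=0x3F007 flags P=1 W=1 U=1 S=0
  [3] read 0x3F idx=18: raw=0x40007 flags P=1 W=1 U=1 S=0
  → PA=0x40384  (4 entries read)
#2 VA=0x202C2607CBD (r,user):
  [0] read 0x2C idx=4: raw=0x41007 flags P=1 W=1 U=1 S=0
  [1] read 0x41 idx=11: raw=0x42007 flags P=1 W=1 U=1 S=0
  [2] read 0x42 idx=19: raw=0x43007 flags P=1 W=1 U=1 S=0
  [3] read 0x43 idx=7: raw=0x46003 flags P=1 W=1 U=0 S=0
  → PROTECTION_VIOLATION  (4 entries read)
#3 VA=0x30643617C36 (r,kernel):
  [0] read 0x2C idx=6: raw=0x4A007 flags P=1 W=1 U=1 S=0
  [1] read 0x4A idx=25: raw=0x4E007 flags P=1 W=1 U=1 S=0
  [2] read 0x4E idx=27: raw=0x50007 flags P=1 W=1 U=1 S=0
  [3] read 0x50 idx=23: raw=0x52007 flags P=1 W=1 U=1 S=0
  → PA=0x52C36  (4 entries read)

Access #3 PA: 0x52C36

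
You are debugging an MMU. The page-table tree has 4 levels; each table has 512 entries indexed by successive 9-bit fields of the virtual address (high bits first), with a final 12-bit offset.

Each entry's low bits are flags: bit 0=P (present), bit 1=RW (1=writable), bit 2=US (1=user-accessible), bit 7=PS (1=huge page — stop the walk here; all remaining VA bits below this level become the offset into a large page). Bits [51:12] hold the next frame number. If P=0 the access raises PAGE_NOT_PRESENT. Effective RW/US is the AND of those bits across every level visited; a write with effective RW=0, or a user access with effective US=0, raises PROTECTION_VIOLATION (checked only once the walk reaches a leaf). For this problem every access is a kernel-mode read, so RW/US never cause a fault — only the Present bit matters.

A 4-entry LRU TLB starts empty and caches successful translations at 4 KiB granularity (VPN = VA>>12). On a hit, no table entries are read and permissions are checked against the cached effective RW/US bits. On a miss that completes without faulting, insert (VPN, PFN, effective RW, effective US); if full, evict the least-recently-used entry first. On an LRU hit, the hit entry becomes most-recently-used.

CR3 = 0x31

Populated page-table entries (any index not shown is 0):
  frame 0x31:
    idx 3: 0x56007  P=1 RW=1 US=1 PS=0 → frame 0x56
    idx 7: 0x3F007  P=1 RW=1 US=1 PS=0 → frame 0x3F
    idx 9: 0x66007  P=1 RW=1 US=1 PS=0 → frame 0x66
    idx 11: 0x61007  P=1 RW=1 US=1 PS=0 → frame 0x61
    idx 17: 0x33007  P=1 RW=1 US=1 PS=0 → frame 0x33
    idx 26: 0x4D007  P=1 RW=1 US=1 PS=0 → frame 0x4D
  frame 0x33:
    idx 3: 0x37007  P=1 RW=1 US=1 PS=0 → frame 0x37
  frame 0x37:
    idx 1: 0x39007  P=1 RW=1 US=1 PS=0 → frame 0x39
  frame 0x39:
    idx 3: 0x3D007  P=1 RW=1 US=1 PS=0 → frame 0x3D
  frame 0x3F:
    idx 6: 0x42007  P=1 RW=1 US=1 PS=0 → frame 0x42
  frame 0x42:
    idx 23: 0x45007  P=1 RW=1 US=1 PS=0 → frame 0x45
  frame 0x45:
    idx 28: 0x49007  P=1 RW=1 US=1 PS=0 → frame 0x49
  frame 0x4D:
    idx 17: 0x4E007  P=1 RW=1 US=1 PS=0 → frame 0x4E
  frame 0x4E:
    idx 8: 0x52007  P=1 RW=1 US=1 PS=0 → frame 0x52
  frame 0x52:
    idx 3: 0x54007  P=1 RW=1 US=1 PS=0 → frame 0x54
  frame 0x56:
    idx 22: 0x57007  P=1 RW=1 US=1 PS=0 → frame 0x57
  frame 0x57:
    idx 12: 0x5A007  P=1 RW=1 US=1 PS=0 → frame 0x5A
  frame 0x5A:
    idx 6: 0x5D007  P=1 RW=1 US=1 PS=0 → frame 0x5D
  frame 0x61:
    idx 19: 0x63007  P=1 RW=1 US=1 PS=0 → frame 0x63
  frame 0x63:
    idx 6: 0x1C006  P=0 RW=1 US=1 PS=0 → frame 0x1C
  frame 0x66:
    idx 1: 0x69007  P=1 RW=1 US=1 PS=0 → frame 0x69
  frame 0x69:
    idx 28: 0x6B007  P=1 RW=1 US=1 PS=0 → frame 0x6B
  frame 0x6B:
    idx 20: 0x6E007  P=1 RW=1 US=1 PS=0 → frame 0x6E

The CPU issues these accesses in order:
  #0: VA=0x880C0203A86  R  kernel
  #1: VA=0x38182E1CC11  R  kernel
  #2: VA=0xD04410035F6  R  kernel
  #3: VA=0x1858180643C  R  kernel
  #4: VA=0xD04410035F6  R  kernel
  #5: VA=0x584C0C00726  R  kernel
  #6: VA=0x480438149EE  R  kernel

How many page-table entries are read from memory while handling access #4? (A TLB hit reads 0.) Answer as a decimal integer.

Walk each access:
#0 VA=0x880C0203A86 (r,kernel):
  L0 @0x31[17] → 0x33007  P=1,RW=1,US=1,PS=0
  L1 @0x33[3] → 0x37007  P=1,RW=1,US=1,PS=0
  L2 @0x37[1] → 0x39007  P=1,RW=1,US=1,PS=0
  L3 @0x39[3] → 0x3D007  P=1,RW=1,US=1,PS=0
  → PA=0x3DA86  (4 entries read)
#1 VA=0x38182E1CC11 (r,kernel):
  L0 @0x31[7] → 0x3F007  P=1,RW=1,US=1,PS=0
  L1 @0x3F[6] → 0x42007  P=1,RW=1,US=1,PS=0
  L2 @0x42[23] → 0x45007  P=1,RW=1,US=1,PS=0
  L3 @0x45[28] → 0x49007  P=1,RW=1,US=1,PS=0
  → PA=0x49C11  (4 entries read)
#2 VA=0xD04410035F6 (r,kernel):
  L0 @0x31[26] → 0x4D007  P=1,RW=1,US=1,PS=0
  L1 @0x4D[17] → 0x4E007  P=1,RW=1,US=1,PS=0
  L2 @0x4E[8] → 0x52007  P=1,RW=1,US=1,PS=0
  L3 @0x52[3] → 0x54007  P=1,RW=1,US=1,PS=0
  → PA=0x545F6  (4 entries read)
#3 VA=0x1858180643C (r,kernel):
  L0 @0x31[3] → 0x56007  P=1,RW=1,US=1,PS=0
  L1 @0x56[22] → 0x57007  P=1,RW=1,US=1,PS=0
  L2 @0x57[12] → 0x5A007  P=1,RW=1,US=1,PS=0
  L3 @0x5A[6] → 0x5D007  P=1,RW=1,US=1,PS=0
  → PA=0x5D43C  (4 entries read)
#4 VA=0xD04410035F6 (r,kernel):
  TLB hit vpn=0xD0441003 → PA=0x545F6
#5 VA=0x584C0C00726 (r,kernel):
  L0 @0x31[11] → 0x61007  P=1,RW=1,US=1,PS=0
  L1 @0x61[19] → 0x63007  P=1,RW=1,US=1,PS=0
  L2 @0x63[6] → 0x1C006  P=0,RW=1,US=1,PS=0
  → PAGE_NOT_PRESENT  (3 entries read)
#6 VA=0x480438149EE (r,kernel):
  L0 @0x31[9] → 0x66007  P=1,RW=1,US=1,PS=0
  L1 @0x66[1] → 0x69007  P=1,RW=1,US=1,PS=0
  L2 @0x69[28] → 0x6B007  P=1,RW=1,US=1,PS=0
  L3 @0x6B[20] → 0x6E007  P=1,RW=1,US=1,PS=0
  → PA=0x6E9EE  (4 entries read)

Entries read for #4: 0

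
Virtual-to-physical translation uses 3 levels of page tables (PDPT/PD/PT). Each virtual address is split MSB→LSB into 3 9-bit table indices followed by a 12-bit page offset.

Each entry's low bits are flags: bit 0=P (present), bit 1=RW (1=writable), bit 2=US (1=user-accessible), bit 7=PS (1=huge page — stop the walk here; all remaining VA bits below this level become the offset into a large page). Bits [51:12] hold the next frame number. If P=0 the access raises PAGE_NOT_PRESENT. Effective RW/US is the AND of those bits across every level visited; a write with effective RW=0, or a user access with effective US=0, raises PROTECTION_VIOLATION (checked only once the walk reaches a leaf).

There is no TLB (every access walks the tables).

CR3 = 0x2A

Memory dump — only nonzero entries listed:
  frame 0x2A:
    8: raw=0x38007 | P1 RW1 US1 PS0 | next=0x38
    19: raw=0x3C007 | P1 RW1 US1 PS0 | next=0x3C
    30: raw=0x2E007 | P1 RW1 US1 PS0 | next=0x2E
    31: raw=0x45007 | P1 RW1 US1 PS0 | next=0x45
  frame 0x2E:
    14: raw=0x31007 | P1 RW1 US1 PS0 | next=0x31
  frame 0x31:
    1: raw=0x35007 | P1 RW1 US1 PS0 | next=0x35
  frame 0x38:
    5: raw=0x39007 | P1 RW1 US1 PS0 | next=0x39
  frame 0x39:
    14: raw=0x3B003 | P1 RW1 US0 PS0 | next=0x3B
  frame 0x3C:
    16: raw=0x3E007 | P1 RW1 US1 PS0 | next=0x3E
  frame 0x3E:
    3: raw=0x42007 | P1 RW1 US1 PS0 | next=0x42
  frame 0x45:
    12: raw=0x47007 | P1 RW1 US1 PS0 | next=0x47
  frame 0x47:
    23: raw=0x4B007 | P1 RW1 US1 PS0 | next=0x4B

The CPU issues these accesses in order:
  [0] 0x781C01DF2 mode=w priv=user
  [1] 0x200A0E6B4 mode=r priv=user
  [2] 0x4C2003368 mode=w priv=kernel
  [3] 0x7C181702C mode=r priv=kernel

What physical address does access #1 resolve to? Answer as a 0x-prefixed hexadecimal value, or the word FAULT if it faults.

Trace:
#0 VA=0x781C01DF2 (w,user):
  L0 @0x2A[30] → 0x2E007  P=1,RW=1,US=1,PS=0
  L1 @0x2E[14] → 0x31007  P=1,RW=1,US=1,PS=0
  L2 @0x31[1] → 0x35007  P=1,RW=1,US=1,PS=0
  ✓ 0x35DF2  — 3 lookups
#1 VA=0x200A0E6B4 (r,user):
  L0 @0x2A[8] → 0x38007  P=1,RW=1,US=1,PS=0
  L1 @0x38[5] → 0x39007  P=1,RW=1,US=1,PS=0
  L2 @0x39[14] → 0x3B003  P=1,RW=1,US=0,PS=0
  ✗ PROTECTION_VIOLATION  [3 reads]
#2 VA=0x4C2003368 (w,kernel):
  L0 @0x2A[19] → 0x3C007  P=1,RW=1,US=1,PS=0
  L1 @0x3C[16] → 0x3E007  P=1,RW=1,US=1,PS=0
  L2 @0x3E[3] → 0x42007  P=1,RW=1,US=1,PS=0
  ✓ 0x42368  — 3 lookups
#3 VA=0x7C181702C (r,kernel):
  L0 @0x2A[31] → 0x45007  P=1,RW=1,US=1,PS=0
  L1 @0x45[12] → 0x47007  P=1,RW=1,US=1,PS=0
  L2 @0x47[23] → 0x4B007  P=1,RW=1,US=1,PS=0
  ✓ 0x4B02C  — 3 lookups

Access #1 PA: FAULT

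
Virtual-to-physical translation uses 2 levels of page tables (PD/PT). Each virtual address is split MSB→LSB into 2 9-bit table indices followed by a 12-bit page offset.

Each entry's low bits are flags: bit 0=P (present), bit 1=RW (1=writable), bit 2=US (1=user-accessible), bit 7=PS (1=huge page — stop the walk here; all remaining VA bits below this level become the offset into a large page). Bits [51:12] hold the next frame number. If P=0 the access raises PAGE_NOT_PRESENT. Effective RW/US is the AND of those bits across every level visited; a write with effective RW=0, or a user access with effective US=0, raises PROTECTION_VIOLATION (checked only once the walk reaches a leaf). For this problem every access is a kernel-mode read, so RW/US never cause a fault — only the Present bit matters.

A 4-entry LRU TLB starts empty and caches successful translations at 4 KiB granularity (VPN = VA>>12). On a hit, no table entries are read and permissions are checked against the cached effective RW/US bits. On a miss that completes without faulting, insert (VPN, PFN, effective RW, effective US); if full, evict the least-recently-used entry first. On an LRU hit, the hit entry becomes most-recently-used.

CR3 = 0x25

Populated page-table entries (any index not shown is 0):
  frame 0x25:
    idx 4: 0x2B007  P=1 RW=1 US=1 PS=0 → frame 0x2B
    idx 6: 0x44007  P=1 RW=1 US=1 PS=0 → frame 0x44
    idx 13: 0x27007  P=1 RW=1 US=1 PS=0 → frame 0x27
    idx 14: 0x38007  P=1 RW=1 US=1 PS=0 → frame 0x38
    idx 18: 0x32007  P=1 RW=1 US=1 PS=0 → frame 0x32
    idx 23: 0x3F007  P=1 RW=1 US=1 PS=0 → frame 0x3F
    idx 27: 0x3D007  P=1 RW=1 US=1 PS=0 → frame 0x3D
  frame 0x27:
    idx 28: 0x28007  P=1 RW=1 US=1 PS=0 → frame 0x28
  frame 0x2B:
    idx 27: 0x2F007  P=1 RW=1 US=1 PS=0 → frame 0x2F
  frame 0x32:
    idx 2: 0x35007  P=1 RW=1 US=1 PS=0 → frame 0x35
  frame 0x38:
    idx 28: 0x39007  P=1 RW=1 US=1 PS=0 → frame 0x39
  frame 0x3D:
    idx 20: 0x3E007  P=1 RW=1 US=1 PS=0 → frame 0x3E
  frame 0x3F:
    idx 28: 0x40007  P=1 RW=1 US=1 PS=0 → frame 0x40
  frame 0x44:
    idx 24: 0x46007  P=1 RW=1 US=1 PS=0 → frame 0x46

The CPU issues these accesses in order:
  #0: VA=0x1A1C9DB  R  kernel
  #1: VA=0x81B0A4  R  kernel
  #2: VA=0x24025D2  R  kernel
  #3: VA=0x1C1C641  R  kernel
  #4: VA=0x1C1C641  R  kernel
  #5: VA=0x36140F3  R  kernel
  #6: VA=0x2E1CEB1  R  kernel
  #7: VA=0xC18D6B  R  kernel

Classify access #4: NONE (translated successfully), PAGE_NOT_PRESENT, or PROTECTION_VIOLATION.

Walk each access:
#0 VA=0x1A1C9DB (r,kernel):
  [0] read 0x25 idx=13: raw=0x27007 flags P=1 W=1 U=1 S=0
  [1] read 0x27 idx=28: raw=0x28007 flags P=1 W=1 U=1 S=0
  ⇒ phys 0x289DB  [2 reads]
#1 VA=0x81B0A4 (r,kernel):
  [0] read 0x25 idx=4: raw=0x2B007 flags P=1 W=1 U=1 S=0
  [1] read 0x2B idx=27: raw=0x2F007 flags P=1 W=1 U=1 S=0
  ⇒ phys 0x2F0A4  [2 reads]
#2 VA=0x24025D2 (r,kernel):
  [0] read 0x25 idx=18: raw=0x32007 flags P=1 W=1 U=1 S=0
  [1] read 0x32 idx=2: raw=0x35007 flags P=1 W=1 U=1 S=0
  ⇒ phys 0x355D2  [2 reads]
#3 VA=0x1C1C641 (r,kernel):
  [0] read 0x25 idx=14: raw=0x38007 flags P=1 W=1 U=1 S=0
  [1] read 0x38 idx=28: raw=0x39007 flags P=1 W=1 U=1 S=0
  ⇒ phys 0x39641  [2 reads]
#4 VA=0x1C1C641 (r,kernel):
  TLB hit vpn=0x1C1C → PA=0x39641
#5 VA=0x36140F3 (r,kernel):
  [0] read 0x25 idx=27: raw=0x3D007 flags P=1 W=1 U=1 S=0
  [1] read 0x3D idx=20: raw=0x3E007 flags P=1 W=1 U=1 S=0
  ⇒ phys 0x3E0F3  [2 reads]
#6 VA=0x2E1CEB1 (r,kernel):
  [0] read 0x25 idx=23: raw=0x3F007 flags P=1 W=1 U=1 S=0
  [1] read 0x3F idx=28: raw=0x40007 flags P=1 W=1 U=1 S=0
  ⇒ phys 0x40EB1  [2 reads]
#7 VA=0xC18D6B (r,kernel):
  [0] read 0x25 idx=6: raw=0x44007 flags P=1 W=1 U=1 S=0
  [1] read 0x44 idx=24: raw=0x46007 flags P=1 W=1 U=1 S=0
  ⇒ phys 0x46D6B  [2 reads]

Access #4 fault: NONE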